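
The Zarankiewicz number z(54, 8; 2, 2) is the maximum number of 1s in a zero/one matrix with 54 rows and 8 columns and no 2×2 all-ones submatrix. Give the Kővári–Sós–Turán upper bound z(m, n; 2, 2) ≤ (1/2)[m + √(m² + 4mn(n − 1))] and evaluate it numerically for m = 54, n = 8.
z(54, 8; 2, 2) ≤ (1/2)[54 + √(54² + 4·54·8·7)] = (1/2)[54 + √15012] = 88.2617

Kővári–Sós–Turán: let r_1, ..., r_54 be the row sums and z = Σ r_i the total number of 1s. Each pair of columns can share at most one row with both entries 1 (else a 2×2 all-ones block appears), so Σ_i C(r_i, 2) ≤ C(8, 2) = 28. By convexity Σ_i C(r_i, 2) ≥ 54·C(z/54, 2) = z(z − 54)/(2·54), giving z² − 54z − 54·8·7 ≤ 0 and hence z ≤ (1/2)[54 + √(2916 + 4·3024)] = (1/2)[54 + √15012] ≈ (1/2)(54 + 122.5235) = 88.2617.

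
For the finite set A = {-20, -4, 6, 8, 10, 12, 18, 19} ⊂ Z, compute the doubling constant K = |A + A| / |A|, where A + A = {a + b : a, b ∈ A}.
K = |A + A| / |A| = 30/8 = 15/4

Enumerate A + A = {a + b : a, b ∈ A}. With |A| = 8, there are |A|^2 = 64 ordered sum pairs; collecting distinct values, A + A = {-40, -24, -14, -12, -10, -8, -2, -1, 2, 4, 6, 8, 12, 14, 15, 16, 18, 20, 22, 24, 25, 26, 27, 28, 29, 30, 31, 36, 37, 38}, so |A + A| = 30. Thus K = 30/8 = 15/4. For comparison, the minimum possible |A + A| over all 8-element sets is 2·8 − 1 = 15 (so min K = 15/8), attained only by arithmetic progressions.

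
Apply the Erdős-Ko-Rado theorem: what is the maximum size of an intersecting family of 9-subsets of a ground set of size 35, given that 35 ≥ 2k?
max |F| = C(34, 8) = 18156204

Erdős-Ko-Rado (1961): when n ≥ 2k, max |F| = C(n−1, k−1). The bound is attained by the star {A : i ∈ A} for any fixed i ∈ [n]. Here C(35−1, 9−1) = C(34, 8) = 18156204.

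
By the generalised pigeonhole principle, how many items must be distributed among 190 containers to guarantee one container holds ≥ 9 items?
n = (9 − 1)·190 + 1 = 1521

By the generalised pigeonhole principle, to guarantee some box contains ≥ r objects we need more than (r − 1) · k objects total. Threshold: n = (r − 1) · k + 1. With r = 9 and k = 190: n = 8 · 190 + 1 = 1520 + 1 = 1521. For n = 1520 = 8 · 190, we can put exactly 8 objects in every box, avoiding 9 in any single one — so 1521 is tight.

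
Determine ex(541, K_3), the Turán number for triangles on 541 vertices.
ex(541, K_3) = ⌊541^2/4⌋ = 73170

Mantel (1907): a triangle-free graph on n vertices has at most ⌊n^2/4⌋ edges, with equality for the complete bipartite graph K_{⌊n/2⌋, ⌈n/2⌉}. For n = 541: ⌊541^2/4⌋ = ⌊292681/4⌋ = 73170. The extremal graph is K_{270, 271}, which has 270·271 = 73170 edges.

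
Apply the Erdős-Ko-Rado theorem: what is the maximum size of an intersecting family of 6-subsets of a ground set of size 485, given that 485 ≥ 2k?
max |F| = C(484, 5) = 216792672096

The Erdős-Ko-Rado theorem states: for n ≥ 2k, an intersecting family of k-subsets of an n-element set has size at most C(n − 1, k − 1), with equality for 'star' families {A ⊆ [n] : |A| = k, i ∈ A} (fix an element i). For n = 485, k = 6: C(484, 5) = 216792672096.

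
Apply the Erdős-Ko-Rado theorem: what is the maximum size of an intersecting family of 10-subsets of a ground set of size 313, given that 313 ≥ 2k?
max |F| = C(312, 9) = 68715714220101520

Erdős-Ko-Rado (1961): when n ≥ 2k, max |F| = C(n−1, k−1). The bound is attained by the star {A : i ∈ A} for any fixed i ∈ [n]. Here C(313−1, 10−1) = C(312, 9) = 68715714220101520.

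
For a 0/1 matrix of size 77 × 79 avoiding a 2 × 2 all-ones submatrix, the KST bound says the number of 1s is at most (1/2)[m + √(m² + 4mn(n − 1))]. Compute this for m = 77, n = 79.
z(77, 79; 2, 2) ≤ (1/2)[77 + √(77² + 4·77·79·78)] = (1/2)[77 + √1903825] = 728.3958

Kővári–Sós–Turán: let r_1, ..., r_77 be the row sums and z = Σ r_i the total number of 1s. Each pair of columns can share at most one row with both entries 1 (else a 2×2 all-ones block appears), so Σ_i C(r_i, 2) ≤ C(79, 2) = 3081. By convexity Σ_i C(r_i, 2) ≥ 77·C(z/77, 2) = z(z − 77)/(2·77), giving z² − 77z − 77·79·78 ≤ 0 and hence z ≤ (1/2)[77 + √(5929 + 4·474474)] = (1/2)[77 + √1903825] ≈ (1/2)(77 + 1379.7917) = 728.3958.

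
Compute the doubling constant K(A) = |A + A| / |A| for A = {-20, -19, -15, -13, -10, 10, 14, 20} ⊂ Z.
K = |A + A| / |A| = 32/8 = 4

Enumerate A + A = {a + b : a, b ∈ A}. With |A| = 8, there are |A|^2 = 64 ordered sum pairs; collecting distinct values, A + A = {-40, -39, -38, -35, -34, -33, -32, -30, -29, -28, -26, -25, -23, -20, -10, -9, -6, -5, -3, -1, 0, 1, 4, 5, 7, 10, 20, 24, 28, 30, 34, 40}, so |A + A| = 32. Thus K = 32/8 = 4. For comparison, the minimum possible |A + A| over all 8-element sets is 2·8 − 1 = 15 (so min K = 15/8), attained only by arithmetic progressions.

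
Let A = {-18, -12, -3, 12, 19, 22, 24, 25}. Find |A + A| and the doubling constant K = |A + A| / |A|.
K = |A + A| / |A| = 33/8

Enumerate A + A = {a + b : a, b ∈ A}. With |A| = 8, there are |A|^2 = 64 ordered sum pairs; collecting distinct values, A + A = {-36, -30, -24, -21, -15, -6, 0, 1, 4, 6, 7, 9, 10, 12, 13, 16, 19, 21, 22, 24, 31, 34, 36, 37, 38, 41, 43, 44, 46, 47, 48, 49, 50}, so |A + A| = 33. Thus K = 33/8. For comparison, the minimum possible |A + A| over all 8-element sets is 2·8 − 1 = 15 (so min K = 15/8), attained only by arithmetic progressions.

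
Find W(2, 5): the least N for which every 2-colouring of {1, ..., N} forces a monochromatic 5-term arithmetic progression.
W(2, 5) = 178

W(2, 5) = 178. The lower bound W(2, 5) > 177 comes from an explicit good 2-colouring of [1, 177]; the upper bound W(2, 5) ≤ 178 was verified by exhaustive search over 2-colourings of [1, 178].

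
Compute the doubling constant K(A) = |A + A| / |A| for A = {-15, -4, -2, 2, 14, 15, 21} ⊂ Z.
K = |A + A| / |A| = 26/7

Enumerate A + A = {a + b : a, b ∈ A}. With |A| = 7, there are |A|^2 = 49 ordered sum pairs; collecting distinct values, A + A = {-30, -19, -17, -13, -8, -6, -4, -2, -1, 0, 4, 6, 10, 11, 12, 13, 16, 17, 19, 23, 28, 29, 30, 35, 36, 42}, so |A + A| = 26. Thus K = 26/7. For comparison, the minimum possible |A + A| over all 7-element sets is 2·7 − 1 = 13 (so min K = 13/7), attained only by arithmetic progressions.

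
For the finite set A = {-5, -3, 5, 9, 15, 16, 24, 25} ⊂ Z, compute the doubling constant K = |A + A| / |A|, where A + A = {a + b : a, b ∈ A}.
K = |A + A| / |A| = 31/8

Enumerate A + A = {a + b : a, b ∈ A}. With |A| = 8, there are |A|^2 = 64 ordered sum pairs; collecting distinct values, A + A = {-10, -8, -6, 0, 2, 4, 6, 10, 11, 12, 13, 14, 18, 19, 20, 21, 22, 24, 25, 29, 30, 31, 32, 33, 34, 39, 40, 41, 48, 49, 50}, so |A + A| = 31. Thus K = 31/8. For comparison, the minimum possible |A + A| over all 8-element sets is 2·8 − 1 = 15 (so min K = 15/8), attained only by arithmetic progressions.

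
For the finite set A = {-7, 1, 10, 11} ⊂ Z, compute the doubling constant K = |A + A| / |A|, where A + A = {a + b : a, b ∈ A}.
K = |A + A| / |A| = 10/4 = 5/2

Enumerate A + A = {a + b : a, b ∈ A}. With |A| = 4, there are |A|^2 = 16 ordered sum pairs; collecting distinct values, A + A = {-14, -6, 2, 3, 4, 11, 12, 20, 21, 22}, so |A + A| = 10. Thus K = 10/4 = 5/2. For comparison, the minimum possible |A + A| over all 4-element sets is 2·4 − 1 = 7 (so min K = 7/4), attained only by arithmetic progressions.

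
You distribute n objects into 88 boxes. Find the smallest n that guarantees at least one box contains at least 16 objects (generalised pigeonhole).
n = (16 − 1)·88 + 1 = 1321

By the generalised pigeonhole principle, to guarantee some box contains ≥ r objects we need more than (r − 1) · k objects total. Threshold: n = (r − 1) · k + 1. With r = 16 and k = 88: n = 15 · 88 + 1 = 1320 + 1 = 1321. For n = 1320 = 15 · 88, we can put exactly 15 objects in every box, avoiding 16 in any single one — so 1321 is tight.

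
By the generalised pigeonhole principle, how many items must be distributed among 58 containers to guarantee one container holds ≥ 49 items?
n = (49 − 1)·58 + 1 = 2785

By the generalised pigeonhole principle, to guarantee some box contains ≥ r objects we need more than (r − 1) · k objects total. Threshold: n = (r − 1) · k + 1. With r = 49 and k = 58: n = 48 · 58 + 1 = 2784 + 1 = 2785. For n = 2784 = 48 · 58, we can put exactly 48 objects in every box, avoiding 49 in any single one — so 2785 is tight.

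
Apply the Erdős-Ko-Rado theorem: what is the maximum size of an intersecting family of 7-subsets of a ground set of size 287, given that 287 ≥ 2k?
max |F| = C(286, 6) = 721005537967

The Erdős-Ko-Rado theorem states: for n ≥ 2k, an intersecting family of k-subsets of an n-element set has size at most C(n − 1, k − 1), with equality for 'star' families {A ⊆ [n] : |A| = k, i ∈ A} (fix an element i). For n = 287, k = 7: C(286, 6) = 721005537967.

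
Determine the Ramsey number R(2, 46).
R(2, 46) = 46

R(2, k) = k for all k ≥ 2: in a 2-colouring of K_k, either some edge is red (a red K_2) or all edges are blue (a blue K_k). And K_{45} coloured all-blue has no blue K_46, so R(2, 46) > 45. Hence R(2, 46) = 46.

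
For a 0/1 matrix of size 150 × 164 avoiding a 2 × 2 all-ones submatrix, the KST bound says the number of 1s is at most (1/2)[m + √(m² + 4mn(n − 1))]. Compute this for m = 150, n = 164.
z(150, 164; 2, 2) ≤ (1/2)[150 + √(150² + 4·150·164·163)] = (1/2)[150 + √16061700] = 2078.8525

Kővári–Sós–Turán: let r_1, ..., r_150 be the row sums and z = Σ r_i the total number of 1s. Each pair of columns can share at most one row with both entries 1 (else a 2×2 all-ones block appears), so Σ_i C(r_i, 2) ≤ C(164, 2) = 13366. By convexity Σ_i C(r_i, 2) ≥ 150·C(z/150, 2) = z(z − 150)/(2·150), giving z² − 150z − 150·164·163 ≤ 0 and hence z ≤ (1/2)[150 + √(22500 + 4·4009800)] = (1/2)[150 + √16061700] ≈ (1/2)(150 + 4007.7051) = 2078.8525.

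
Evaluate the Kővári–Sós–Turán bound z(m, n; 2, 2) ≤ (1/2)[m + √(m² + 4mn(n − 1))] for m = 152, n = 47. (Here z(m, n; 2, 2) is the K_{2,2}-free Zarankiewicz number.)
z(152, 47; 2, 2) ≤ (1/2)[152 + √(152² + 4·152·47·46)] = (1/2)[152 + √1337600] = 654.2733

Kővári–Sós–Turán: let r_1, ..., r_152 be the row sums and z = Σ r_i the total number of 1s. Each pair of columns can share at most one row with both entries 1 (else a 2×2 all-ones block appears), so Σ_i C(r_i, 2) ≤ C(47, 2) = 1081. By convexity Σ_i C(r_i, 2) ≥ 152·C(z/152, 2) = z(z − 152)/(2·152), giving z² − 152z − 152·47·46 ≤ 0 and hence z ≤ (1/2)[152 + √(23104 + 4·328624)] = (1/2)[152 + √1337600] ≈ (1/2)(152 + 1156.5466) = 654.2733.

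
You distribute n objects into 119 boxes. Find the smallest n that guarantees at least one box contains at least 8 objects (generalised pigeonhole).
n = (8 − 1)·119 + 1 = 834

By the generalised pigeonhole principle, to guarantee some box contains ≥ r objects we need more than (r − 1) · k objects total. Threshold: n = (r − 1) · k + 1. With r = 8 and k = 119: n = 7 · 119 + 1 = 833 + 1 = 834. For n = 833 = 7 · 119, we can put exactly 7 objects in every box, avoiding 8 in any single one — so 834 is tight.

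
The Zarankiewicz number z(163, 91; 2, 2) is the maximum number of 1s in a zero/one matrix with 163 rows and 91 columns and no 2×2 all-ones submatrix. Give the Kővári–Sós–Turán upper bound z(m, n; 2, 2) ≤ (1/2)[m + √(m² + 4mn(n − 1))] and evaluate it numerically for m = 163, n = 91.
z(163, 91; 2, 2) ≤ (1/2)[163 + √(163² + 4·163·91·90)] = (1/2)[163 + √5366449] = 1239.7799

Kővári–Sós–Turán: let r_1, ..., r_163 be the row sums and z = Σ r_i the total number of 1s. Each pair of columns can share at most one row with both entries 1 (else a 2×2 all-ones block appears), so Σ_i C(r_i, 2) ≤ C(91, 2) = 4095. By convexity Σ_i C(r_i, 2) ≥ 163·C(z/163, 2) = z(z − 163)/(2·163), giving z² − 163z − 163·91·90 ≤ 0 and hence z ≤ (1/2)[163 + √(26569 + 4·1334970)] = (1/2)[163 + √5366449] ≈ (1/2)(163 + 2316.5597) = 1239.7799.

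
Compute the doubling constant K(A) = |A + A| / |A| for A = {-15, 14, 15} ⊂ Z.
K = |A + A| / |A| = 6/3 = 2

Enumerate A + A = {a + b : a, b ∈ A}. With |A| = 3, there are |A|^2 = 9 ordered sum pairs; collecting distinct values, A + A = {-30, -1, 0, 28, 29, 30}, so |A + A| = 6. Thus K = 6/3 = 2. For comparison, the minimum possible |A + A| over all 3-element sets is 2·3 − 1 = 5 (so min K = 5/3), attained only by arithmetic progressions.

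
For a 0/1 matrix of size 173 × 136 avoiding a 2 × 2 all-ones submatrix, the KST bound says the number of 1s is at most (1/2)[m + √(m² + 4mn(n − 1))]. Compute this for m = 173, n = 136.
z(173, 136; 2, 2) ≤ (1/2)[173 + √(173² + 4·173·136·135)] = (1/2)[173 + √12735049] = 1870.81

Kővári–Sós–Turán: let r_1, ..., r_173 be the row sums and z = Σ r_i the total number of 1s. Each pair of columns can share at most one row with both entries 1 (else a 2×2 all-ones block appears), so Σ_i C(r_i, 2) ≤ C(136, 2) = 9180. By convexity Σ_i C(r_i, 2) ≥ 173·C(z/173, 2) = z(z − 173)/(2·173), giving z² − 173z − 173·136·135 ≤ 0 and hence z ≤ (1/2)[173 + √(29929 + 4·3176280)] = (1/2)[173 + √12735049] ≈ (1/2)(173 + 3568.62) = 1870.81.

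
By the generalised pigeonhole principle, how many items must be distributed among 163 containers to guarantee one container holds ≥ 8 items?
n = (8 − 1)·163 + 1 = 1142

By the generalised pigeonhole principle, to guarantee some box contains ≥ r objects we need more than (r − 1) · k objects total. Threshold: n = (r − 1) · k + 1. With r = 8 and k = 163: n = 7 · 163 + 1 = 1141 + 1 = 1142. For n = 1141 = 7 · 163, we can put exactly 7 objects in every box, avoiding 8 in any single one — so 1142 is tight.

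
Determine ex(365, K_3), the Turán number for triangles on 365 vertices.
ex(365, K_3) = ⌊365^2/4⌋ = 33306

Mantel (1907): a triangle-free graph on n vertices has at most ⌊n^2/4⌋ edges, with equality for the complete bipartite graph K_{⌊n/2⌋, ⌈n/2⌉}. For n = 365: ⌊365^2/4⌋ = ⌊133225/4⌋ = 33306. The extremal graph is K_{182, 183}, which has 182·183 = 33306 edges.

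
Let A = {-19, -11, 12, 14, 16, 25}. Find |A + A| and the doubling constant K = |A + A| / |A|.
K = |A + A| / |A| = 20/6 = 10/3

Enumerate A + A = {a + b : a, b ∈ A}. With |A| = 6, there are |A|^2 = 36 ordered sum pairs; collecting distinct values, A + A = {-38, -30, -22, -7, -5, -3, 1, 3, 5, 6, 14, 24, 26, 28, 30, 32, 37, 39, 41, 50}, so |A + A| = 20. Thus K = 20/6 = 10/3. For comparison, the minimum possible |A + A| over all 6-element sets is 2·6 − 1 = 11 (so min K = 11/6), attained only by arithmetic progressions.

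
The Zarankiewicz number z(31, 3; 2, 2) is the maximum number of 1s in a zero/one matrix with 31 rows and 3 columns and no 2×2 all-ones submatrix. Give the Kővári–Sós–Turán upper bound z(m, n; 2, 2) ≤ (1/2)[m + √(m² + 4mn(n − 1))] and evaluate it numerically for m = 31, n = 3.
z(31, 3; 2, 2) ≤ (1/2)[31 + √(31² + 4·31·3·2)] = (1/2)[31 + √1705] = 36.1458

Kővári–Sós–Turán: let r_1, ..., r_31 be the row sums and z = Σ r_i the total number of 1s. Each pair of columns can share at most one row with both entries 1 (else a 2×2 all-ones block appears), so Σ_i C(r_i, 2) ≤ C(3, 2) = 3. By convexity Σ_i C(r_i, 2) ≥ 31·C(z/31, 2) = z(z − 31)/(2·31), giving z² − 31z − 31·3·2 ≤ 0 and hence z ≤ (1/2)[31 + √(961 + 4·186)] = (1/2)[31 + √1705] ≈ (1/2)(31 + 41.2916) = 36.1458.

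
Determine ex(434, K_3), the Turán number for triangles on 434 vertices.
ex(434, K_3) = ⌊434^2/4⌋ = 47089

Mantel (1907): a triangle-free graph on n vertices has at most ⌊n^2/4⌋ edges, with equality for the complete bipartite graph K_{⌊n/2⌋, ⌈n/2⌉}. For n = 434: ⌊434^2/4⌋ = ⌊188356/4⌋ = 47089. The extremal graph is K_{217, 217}, which has 217·217 = 47089 edges.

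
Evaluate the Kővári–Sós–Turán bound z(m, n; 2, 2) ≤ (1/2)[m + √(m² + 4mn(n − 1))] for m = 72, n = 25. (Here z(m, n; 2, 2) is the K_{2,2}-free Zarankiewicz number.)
z(72, 25; 2, 2) ≤ (1/2)[72 + √(72² + 4·72·25·24)] = (1/2)[72 + √177984] = 246.9407

Kővári–Sós–Turán: let r_1, ..., r_72 be the row sums and z = Σ r_i the total number of 1s. Each pair of columns can share at most one row with both entries 1 (else a 2×2 all-ones block appears), so Σ_i C(r_i, 2) ≤ C(25, 2) = 300. By convexity Σ_i C(r_i, 2) ≥ 72·C(z/72, 2) = z(z − 72)/(2·72), giving z² − 72z − 72·25·24 ≤ 0 and hence z ≤ (1/2)[72 + √(5184 + 4·43200)] = (1/2)[72 + √177984] ≈ (1/2)(72 + 421.8815) = 246.9407.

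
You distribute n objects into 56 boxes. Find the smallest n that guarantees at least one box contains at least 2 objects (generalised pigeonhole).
n = (2 − 1)·56 + 1 = 57

By the generalised pigeonhole principle, to guarantee some box contains ≥ r objects we need more than (r − 1) · k objects total. Threshold: n = (r − 1) · k + 1. With r = 2 and k = 56: n = 1 · 56 + 1 = 56 + 1 = 57. For n = 56 = 1 · 56, we can put exactly 1 objects in every box, avoiding 2 in any single one — so 57 is tight.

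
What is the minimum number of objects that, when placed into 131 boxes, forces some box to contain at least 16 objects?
n = (16 − 1)·131 + 1 = 1966

By the generalised pigeonhole principle, to guarantee some box contains ≥ r objects we need more than (r − 1) · k objects total. Threshold: n = (r − 1) · k + 1. With r = 16 and k = 131: n = 15 · 131 + 1 = 1965 + 1 = 1966. For n = 1965 = 15 · 131, we can put exactly 15 objects in every box, avoiding 16 in any single one — so 1966 is tight.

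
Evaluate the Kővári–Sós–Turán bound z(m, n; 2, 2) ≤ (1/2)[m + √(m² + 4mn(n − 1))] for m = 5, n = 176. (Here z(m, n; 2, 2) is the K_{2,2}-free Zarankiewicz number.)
z(5, 176; 2, 2) ≤ (1/2)[5 + √(5² + 4·5·176·175)] = (1/2)[5 + √616025] = 394.9363

Kővári–Sós–Turán: let r_1, ..., r_5 be the row sums and z = Σ r_i the total number of 1s. Each pair of columns can share at most one row with both entries 1 (else a 2×2 all-ones block appears), so Σ_i C(r_i, 2) ≤ C(176, 2) = 15400. By convexity Σ_i C(r_i, 2) ≥ 5·C(z/5, 2) = z(z − 5)/(2·5), giving z² − 5z − 5·176·175 ≤ 0 and hence z ≤ (1/2)[5 + √(25 + 4·154000)] = (1/2)[5 + √616025] ≈ (1/2)(5 + 784.8726) = 394.9363.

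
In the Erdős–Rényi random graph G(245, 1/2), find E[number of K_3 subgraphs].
E[# K_3] = C(245, 3) · (1/2)^C(3, 2) = 2421090 / 2^3 = 1210545/4 = 302636.25

For each 3-subset S of vertices (there are C(245, 3) = 2421090 such S), let X_S = 1 if S induces a K_3 (all C(3, 2) = 3 edges present). Then P(X_S = 1) = (1/2)^3 = 1/8. By linearity of expectation, E[# K_3] = C(245, 3) · (1/2)^3 = 2421090 / 8 = 1210545/4 = 302636.25.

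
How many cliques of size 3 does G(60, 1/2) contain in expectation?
E[# K_3] = C(60, 3) · (1/2)^C(3, 2) = 34220 / 2^3 = 8555/2 = 4277.5

For each 3-subset S of vertices (there are C(60, 3) = 34220 such S), let X_S = 1 if S induces a K_3 (all C(3, 2) = 3 edges present). Then P(X_S = 1) = (1/2)^3 = 1/8. By linearity of expectation, E[# K_3] = C(60, 3) · (1/2)^3 = 34220 / 8 = 8555/2 = 4277.5.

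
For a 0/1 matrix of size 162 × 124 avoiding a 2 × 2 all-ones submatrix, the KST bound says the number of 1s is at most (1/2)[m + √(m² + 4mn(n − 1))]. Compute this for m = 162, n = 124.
z(162, 124; 2, 2) ≤ (1/2)[162 + √(162² + 4·162·124·123)] = (1/2)[162 + √9909540] = 1654.9711

Kővári–Sós–Turán: let r_1, ..., r_162 be the row sums and z = Σ r_i the total number of 1s. Each pair of columns can share at most one row with both entries 1 (else a 2×2 all-ones block appears), so Σ_i C(r_i, 2) ≤ C(124, 2) = 7626. By convexity Σ_i C(r_i, 2) ≥ 162·C(z/162, 2) = z(z − 162)/(2·162), giving z² − 162z − 162·124·123 ≤ 0 and hence z ≤ (1/2)[162 + √(26244 + 4·2470824)] = (1/2)[162 + √9909540] ≈ (1/2)(162 + 3147.9422) = 1654.9711.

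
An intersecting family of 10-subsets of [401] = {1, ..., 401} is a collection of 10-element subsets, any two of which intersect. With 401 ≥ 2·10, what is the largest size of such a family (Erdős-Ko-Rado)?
max |F| = C(400, 9) = 659797329990167600

The Erdős-Ko-Rado theorem states: for n ≥ 2k, an intersecting family of k-subsets of an n-element set has size at most C(n − 1, k − 1), with equality for 'star' families {A ⊆ [n] : |A| = k, i ∈ A} (fix an element i). For n = 401, k = 10: C(400, 9) = 659797329990167600.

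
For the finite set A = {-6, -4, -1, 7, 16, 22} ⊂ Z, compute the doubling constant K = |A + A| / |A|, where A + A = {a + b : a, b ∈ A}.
K = |A + A| / |A| = 21/6 = 7/2

Enumerate A + A = {a + b : a, b ∈ A}. With |A| = 6, there are |A|^2 = 36 ordered sum pairs; collecting distinct values, A + A = {-12, -10, -8, -7, -5, -2, 1, 3, 6, 10, 12, 14, 15, 16, 18, 21, 23, 29, 32, 38, 44}, so |A + A| = 21. Thus K = 21/6 = 7/2. For comparison, the minimum possible |A + A| over all 6-element sets is 2·6 − 1 = 11 (so min K = 11/6), attained only by arithmetic progressions.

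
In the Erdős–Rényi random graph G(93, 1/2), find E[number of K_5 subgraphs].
E[# K_5] = C(93, 5) · (1/2)^C(5, 2) = 51971283 / 2^10 ≈ 50753.206055

For each 5-subset S of vertices (there are C(93, 5) = 51971283 such S), let X_S = 1 if S induces a K_5 (all C(5, 2) = 10 edges present). Then P(X_S = 1) = (1/2)^10 = 1/1024. By linearity of expectation, E[# K_5] = C(93, 5) · (1/2)^10 = 51971283 / 1024 ≈ 50753.206055.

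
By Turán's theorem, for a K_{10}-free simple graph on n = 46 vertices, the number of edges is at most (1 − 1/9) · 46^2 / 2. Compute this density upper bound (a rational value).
Turán density bound = (8/9) · 46^2/2 = 8464/9 ≈ 940.4444

Turán's theorem: ex(n, K_{r+1}) is achieved by the complete r-partite Turán graph T(n, r) with parts as balanced as possible, and is at most (1 − 1/r) · n^2/2. For r = 9, n = 46: the density bound is (8/9) · 2116/2 = 8464/9 ≈ 940.4444. The integer-valued extremum is e(T(46, 9)) = 940, which is strictly less than the density bound 8464/9 since 9 ∤ 46 (the parts of T(46, 9) cannot all be equal).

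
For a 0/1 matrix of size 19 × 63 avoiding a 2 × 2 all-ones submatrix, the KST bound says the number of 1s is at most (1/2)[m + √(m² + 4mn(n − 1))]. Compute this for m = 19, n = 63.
z(19, 63; 2, 2) ≤ (1/2)[19 + √(19² + 4·19·63·62)] = (1/2)[19 + √297217] = 282.0881

Kővári–Sós–Turán: let r_1, ..., r_19 be the row sums and z = Σ r_i the total number of 1s. Each pair of columns can share at most one row with both entries 1 (else a 2×2 all-ones block appears), so Σ_i C(r_i, 2) ≤ C(63, 2) = 1953. By convexity Σ_i C(r_i, 2) ≥ 19·C(z/19, 2) = z(z − 19)/(2·19), giving z² − 19z − 19·63·62 ≤ 0 and hence z ≤ (1/2)[19 + √(361 + 4·74214)] = (1/2)[19 + √297217] ≈ (1/2)(19 + 545.1761) = 282.0881.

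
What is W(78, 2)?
W(78, 2) = 78 + 1 = 79

A 2-term AP is any pair of integers, so a monochromatic 2-AP exists iff some colour is used at least twice. With 78 colours, the colouring i ↦ i on {1, ..., 78} uses each colour once, avoiding any monochromatic pair, so W(78, 2) > 78. For {1, ..., 79}, pigeonhole forces two integers of the same colour, which form a monochromatic 2-AP. Hence W(78, 2) = 79.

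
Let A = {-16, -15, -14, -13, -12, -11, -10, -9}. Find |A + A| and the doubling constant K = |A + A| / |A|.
K = |A + A| / |A| = 15/8

Enumerate A + A = {a + b : a, b ∈ A}. With |A| = 8, there are |A|^2 = 64 ordered sum pairs; collecting distinct values, A + A = {-32, -31, -30, -29, -28, -27, -26, -25, -24, -23, -22, -21, -20, -19, -18}, so |A + A| = 15. Thus K = 15/8. Here |A + A| = 2|A| − 1 = 15, the minimum possible — so K = 15/8 is minimal, which holds iff A is an arithmetic progression.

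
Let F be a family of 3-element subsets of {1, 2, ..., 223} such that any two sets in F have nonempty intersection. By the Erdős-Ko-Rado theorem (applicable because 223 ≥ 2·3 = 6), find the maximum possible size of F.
max |F| = C(222, 2) = 24531

The Erdős-Ko-Rado theorem states: for n ≥ 2k, an intersecting family of k-subsets of an n-element set has size at most C(n − 1, k − 1), with equality for 'star' families {A ⊆ [n] : |A| = k, i ∈ A} (fix an element i). For n = 223, k = 3: C(222, 2) = 24531.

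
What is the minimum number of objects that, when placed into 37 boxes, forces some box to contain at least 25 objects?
n = (25 − 1)·37 + 1 = 889

By the generalised pigeonhole principle, to guarantee some box contains ≥ r objects we need more than (r − 1) · k objects total. Threshold: n = (r − 1) · k + 1. With r = 25 and k = 37: n = 24 · 37 + 1 = 888 + 1 = 889. For n = 888 = 24 · 37, we can put exactly 24 objects in every box, avoiding 25 in any single one — so 889 is tight.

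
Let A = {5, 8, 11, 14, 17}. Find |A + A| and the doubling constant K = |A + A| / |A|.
K = |A + A| / |A| = 9/5

Enumerate A + A = {a + b : a, b ∈ A}. With |A| = 5, there are |A|^2 = 25 ordered sum pairs; collecting distinct values, A + A = {10, 13, 16, 19, 22, 25, 28, 31, 34}, so |A + A| = 9. Thus K = 9/5. Here |A + A| = 2|A| − 1 = 9, the minimum possible — so K = 9/5 is minimal, which holds iff A is an arithmetic progression.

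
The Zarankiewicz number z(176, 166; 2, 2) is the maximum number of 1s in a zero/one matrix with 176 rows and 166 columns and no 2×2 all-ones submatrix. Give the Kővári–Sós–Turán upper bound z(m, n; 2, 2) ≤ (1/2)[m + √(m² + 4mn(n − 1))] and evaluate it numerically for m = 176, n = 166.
z(176, 166; 2, 2) ≤ (1/2)[176 + √(176² + 4·176·166·165)] = (1/2)[176 + √19313536] = 2285.3584

Kővári–Sós–Turán: let r_1, ..., r_176 be the row sums and z = Σ r_i the total number of 1s. Each pair of columns can share at most one row with both entries 1 (else a 2×2 all-ones block appears), so Σ_i C(r_i, 2) ≤ C(166, 2) = 13695. By convexity Σ_i C(r_i, 2) ≥ 176·C(z/176, 2) = z(z − 176)/(2·176), giving z² − 176z − 176·166·165 ≤ 0 and hence z ≤ (1/2)[176 + √(30976 + 4·4820640)] = (1/2)[176 + √19313536] ≈ (1/2)(176 + 4394.7168) = 2285.3584.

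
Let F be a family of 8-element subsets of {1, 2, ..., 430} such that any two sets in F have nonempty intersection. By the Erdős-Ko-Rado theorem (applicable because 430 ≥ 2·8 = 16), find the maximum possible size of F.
max |F| = C(429, 7) = 505129989052260

Erdős-Ko-Rado (1961): when n ≥ 2k, max |F| = C(n−1, k−1). The bound is attained by the star {A : i ∈ A} for any fixed i ∈ [n]. Here C(430−1, 8−1) = C(429, 7) = 505129989052260.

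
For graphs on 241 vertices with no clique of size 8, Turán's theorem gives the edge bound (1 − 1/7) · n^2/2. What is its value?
Turán density bound = (6/7) · 241^2/2 = 174243/7 ≈ 24891.8571

Turán's theorem: ex(n, K_{r+1}) is achieved by the complete r-partite Turán graph T(n, r) with parts as balanced as possible, and is at most (1 − 1/r) · n^2/2. For r = 7, n = 241: the density bound is (6/7) · 58081/2 = 174243/7 ≈ 24891.8571. The integer-valued extremum is e(T(241, 7)) = 24891, which is strictly less than the density bound 174243/7 since 7 ∤ 241 (the parts of T(241, 7) cannot all be equal).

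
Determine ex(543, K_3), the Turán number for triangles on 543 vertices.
ex(543, K_3) = ⌊543^2/4⌋ = 73712

Mantel (1907): a triangle-free graph on n vertices has at most ⌊n^2/4⌋ edges, with equality for the complete bipartite graph K_{⌊n/2⌋, ⌈n/2⌉}. For n = 543: ⌊543^2/4⌋ = ⌊294849/4⌋ = 73712. The extremal graph is K_{271, 272}, which has 271·272 = 73712 edges.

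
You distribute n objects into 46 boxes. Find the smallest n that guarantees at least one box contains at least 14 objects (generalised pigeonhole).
n = (14 − 1)·46 + 1 = 599

By the generalised pigeonhole principle, to guarantee some box contains ≥ r objects we need more than (r − 1) · k objects total. Threshold: n = (r − 1) · k + 1. With r = 14 and k = 46: n = 13 · 46 + 1 = 598 + 1 = 599. For n = 598 = 13 · 46, we can put exactly 13 objects in every box, avoiding 14 in any single one — so 599 is tight.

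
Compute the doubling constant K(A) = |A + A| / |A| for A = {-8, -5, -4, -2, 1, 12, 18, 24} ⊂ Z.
K = |A + A| / |A| = 28/8 = 7/2

Enumerate A + A = {a + b : a, b ∈ A}. With |A| = 8, there are |A|^2 = 64 ordered sum pairs; collecting distinct values, A + A = {-16, -13, -12, -10, -9, -8, -7, -6, -4, -3, -1, 2, 4, 7, 8, 10, 13, 14, 16, 19, 20, 22, 24, 25, 30, 36, 42, 48}, so |A + A| = 28. Thus K = 28/8 = 7/2. For comparison, the minimum possible |A + A| over all 8-element sets is 2·8 − 1 = 15 (so min K = 15/8), attained only by arithmetic progressions.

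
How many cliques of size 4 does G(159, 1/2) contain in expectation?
E[# K_4] = C(159, 4) · (1/2)^C(4, 2) = 25637001 / 2^6 = 400578.140625

For each 4-subset S of vertices (there are C(159, 4) = 25637001 such S), let X_S = 1 if S induces a K_4 (all C(4, 2) = 6 edges present). Then P(X_S = 1) = (1/2)^6 = 1/64. By linearity of expectation, E[# K_4] = C(159, 4) · (1/2)^6 = 25637001 / 64 = 400578.140625.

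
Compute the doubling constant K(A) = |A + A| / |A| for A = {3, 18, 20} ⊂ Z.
K = |A + A| / |A| = 6/3 = 2

Enumerate A + A = {a + b : a, b ∈ A}. With |A| = 3, there are |A|^2 = 9 ordered sum pairs; collecting distinct values, A + A = {6, 21, 23, 36, 38, 40}, so |A + A| = 6. Thus K = 6/3 = 2. For comparison, the minimum possible |A + A| over all 3-element sets is 2·3 − 1 = 5 (so min K = 5/3), attained only by arithmetic progressions.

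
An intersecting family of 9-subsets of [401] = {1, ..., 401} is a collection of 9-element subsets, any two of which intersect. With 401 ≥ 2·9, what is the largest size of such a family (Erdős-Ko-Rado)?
max |F| = C(400, 8) = 15148408086508950

The Erdős-Ko-Rado theorem states: for n ≥ 2k, an intersecting family of k-subsets of an n-element set has size at most C(n − 1, k − 1), with equality for 'star' families {A ⊆ [n] : |A| = k, i ∈ A} (fix an element i). For n = 401, k = 9: C(400, 8) = 15148408086508950.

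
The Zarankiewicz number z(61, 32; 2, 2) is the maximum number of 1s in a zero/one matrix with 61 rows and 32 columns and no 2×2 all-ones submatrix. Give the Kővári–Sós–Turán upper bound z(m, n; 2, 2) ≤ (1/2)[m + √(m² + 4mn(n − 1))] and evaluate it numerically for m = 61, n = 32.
z(61, 32; 2, 2) ≤ (1/2)[61 + √(61² + 4·61·32·31)] = (1/2)[61 + √245769] = 278.3755

Kővári–Sós–Turán: let r_1, ..., r_61 be the row sums and z = Σ r_i the total number of 1s. Each pair of columns can share at most one row with both entries 1 (else a 2×2 all-ones block appears), so Σ_i C(r_i, 2) ≤ C(32, 2) = 496. By convexity Σ_i C(r_i, 2) ≥ 61·C(z/61, 2) = z(z − 61)/(2·61), giving z² − 61z − 61·32·31 ≤ 0 and hence z ≤ (1/2)[61 + √(3721 + 4·60512)] = (1/2)[61 + √245769] ≈ (1/2)(61 + 495.7509) = 278.3755.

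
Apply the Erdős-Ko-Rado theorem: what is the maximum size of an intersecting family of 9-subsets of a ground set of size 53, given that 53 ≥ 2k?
max |F| = C(52, 8) = 752538150

Erdős-Ko-Rado (1961): when n ≥ 2k, max |F| = C(n−1, k−1). The bound is attained by the star {A : i ∈ A} for any fixed i ∈ [n]. Here C(53−1, 9−1) = C(52, 8) = 752538150.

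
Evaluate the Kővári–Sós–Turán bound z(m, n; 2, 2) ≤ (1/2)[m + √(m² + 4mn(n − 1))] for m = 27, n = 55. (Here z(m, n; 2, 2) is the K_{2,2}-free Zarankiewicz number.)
z(27, 55; 2, 2) ≤ (1/2)[27 + √(27² + 4·27·55·54)] = (1/2)[27 + √321489] = 297

Kővári–Sós–Turán: let r_1, ..., r_27 be the row sums and z = Σ r_i the total number of 1s. Each pair of columns can share at most one row with both entries 1 (else a 2×2 all-ones block appears), so Σ_i C(r_i, 2) ≤ C(55, 2) = 1485. By convexity Σ_i C(r_i, 2) ≥ 27·C(z/27, 2) = z(z − 27)/(2·27), giving z² − 27z − 27·55·54 ≤ 0 and hence z ≤ (1/2)[27 + √(729 + 4·80190)] = (1/2)[27 + √321489] ≈ (1/2)(27 + 567) = 297.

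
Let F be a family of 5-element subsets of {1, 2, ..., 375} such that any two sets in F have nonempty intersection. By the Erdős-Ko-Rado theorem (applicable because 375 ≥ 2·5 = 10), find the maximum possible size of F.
max |F| = C(374, 4) = 802206251

The Erdős-Ko-Rado theorem states: for n ≥ 2k, an intersecting family of k-subsets of an n-element set has size at most C(n − 1, k − 1), with equality for 'star' families {A ⊆ [n] : |A| = k, i ∈ A} (fix an element i). For n = 375, k = 5: C(374, 4) = 802206251.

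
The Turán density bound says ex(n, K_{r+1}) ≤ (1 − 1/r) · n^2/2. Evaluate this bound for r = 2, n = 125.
Turán density bound = (1/2) · 125^2/2 = 15625/4 ≈ 3906.25

Turán's theorem: ex(n, K_{r+1}) is achieved by the complete r-partite Turán graph T(n, r) with parts as balanced as possible, and is at most (1 − 1/r) · n^2/2. For r = 2, n = 125: the density bound is (1/2) · 15625/2 = 15625/4 ≈ 3906.25. The integer-valued extremum is e(T(125, 2)) = 3906, which is strictly less than the density bound 15625/4 since 2 ∤ 125 (the parts of T(125, 2) cannot all be equal).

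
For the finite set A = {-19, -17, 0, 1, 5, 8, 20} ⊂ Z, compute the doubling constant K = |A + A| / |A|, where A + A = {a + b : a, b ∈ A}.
K = |A + A| / |A| = 27/7

Enumerate A + A = {a + b : a, b ∈ A}. With |A| = 7, there are |A|^2 = 49 ordered sum pairs; collecting distinct values, A + A = {-38, -36, -34, -19, -18, -17, -16, -14, -12, -11, -9, 0, 1, 2, 3, 5, 6, 8, 9, 10, 13, 16, 20, 21, 25, 28, 40}, so |A + A| = 27. Thus K = 27/7. For comparison, the minimum possible |A + A| over all 7-element sets is 2·7 − 1 = 13 (so min K = 13/7), attained only by arithmetic progressions.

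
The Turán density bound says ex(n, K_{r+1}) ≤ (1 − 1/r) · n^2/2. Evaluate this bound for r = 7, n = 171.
Turán density bound = (6/7) · 171^2/2 = 87723/7 ≈ 12531.8571

Turán's theorem: ex(n, K_{r+1}) is achieved by the complete r-partite Turán graph T(n, r) with parts as balanced as possible, and is at most (1 − 1/r) · n^2/2. For r = 7, n = 171: the density bound is (6/7) · 29241/2 = 87723/7 ≈ 12531.8571. The integer-valued extremum is e(T(171, 7)) = 12531, which is strictly less than the density bound 87723/7 since 7 ∤ 171 (the parts of T(171, 7) cannot all be equal).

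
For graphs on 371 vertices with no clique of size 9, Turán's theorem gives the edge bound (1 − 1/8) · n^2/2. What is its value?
Turán density bound = (7/8) · 371^2/2 = 963487/16 ≈ 60217.9375

Turán's theorem: ex(n, K_{r+1}) is achieved by the complete r-partite Turán graph T(n, r) with parts as balanced as possible, and is at most (1 − 1/r) · n^2/2. For r = 8, n = 371: the density bound is (7/8) · 137641/2 = 963487/16 ≈ 60217.9375. The integer-valued extremum is e(T(371, 8)) = 60217, which is strictly less than the density bound 963487/16 since 8 ∤ 371 (the parts of T(371, 8) cannot all be equal).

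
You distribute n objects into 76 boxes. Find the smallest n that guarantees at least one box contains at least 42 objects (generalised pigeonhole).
n = (42 − 1)·76 + 1 = 3117

By the generalised pigeonhole principle, to guarantee some box contains ≥ r objects we need more than (r − 1) · k objects total. Threshold: n = (r − 1) · k + 1. With r = 42 and k = 76: n = 41 · 76 + 1 = 3116 + 1 = 3117. For n = 3116 = 41 · 76, we can put exactly 41 objects in every box, avoiding 42 in any single one — so 3117 is tight.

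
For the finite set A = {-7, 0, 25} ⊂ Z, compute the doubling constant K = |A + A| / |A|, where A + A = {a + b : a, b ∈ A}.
K = |A + A| / |A| = 6/3 = 2

Enumerate A + A = {a + b : a, b ∈ A}. With |A| = 3, there are |A|^2 = 9 ordered sum pairs; collecting distinct values, A + A = {-14, -7, 0, 18, 25, 50}, so |A + A| = 6. Thus K = 6/3 = 2. For comparison, the minimum possible |A + A| over all 3-element sets is 2·3 − 1 = 5 (so min K = 5/3), attained only by arithmetic progressions.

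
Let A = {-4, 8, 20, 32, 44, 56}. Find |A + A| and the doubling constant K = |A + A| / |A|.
K = |A + A| / |A| = 11/6

Enumerate A + A = {a + b : a, b ∈ A}. With |A| = 6, there are |A|^2 = 36 ordered sum pairs; collecting distinct values, A + A = {-8, 4, 16, 28, 40, 52, 64, 76, 88, 100, 112}, so |A + A| = 11. Thus K = 11/6. Here |A + A| = 2|A| − 1 = 11, the minimum possible — so K = 11/6 is minimal, which holds iff A is an arithmetic progression.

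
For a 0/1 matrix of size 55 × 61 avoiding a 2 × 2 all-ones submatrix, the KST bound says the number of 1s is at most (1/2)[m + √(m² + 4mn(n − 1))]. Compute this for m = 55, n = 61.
z(55, 61; 2, 2) ≤ (1/2)[55 + √(55² + 4·55·61·60)] = (1/2)[55 + √808225] = 477.0067

Kővári–Sós–Turán: let r_1, ..., r_55 be the row sums and z = Σ r_i the total number of 1s. Each pair of columns can share at most one row with both entries 1 (else a 2×2 all-ones block appears), so Σ_i C(r_i, 2) ≤ C(61, 2) = 1830. By convexity Σ_i C(r_i, 2) ≥ 55·C(z/55, 2) = z(z − 55)/(2·55), giving z² − 55z − 55·61·60 ≤ 0 and hence z ≤ (1/2)[55 + √(3025 + 4·201300)] = (1/2)[55 + √808225] ≈ (1/2)(55 + 899.0133) = 477.0067.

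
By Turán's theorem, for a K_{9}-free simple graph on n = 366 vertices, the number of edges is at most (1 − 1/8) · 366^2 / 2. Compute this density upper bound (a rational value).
Turán density bound = (7/8) · 366^2/2 = 234423/4 ≈ 58605.75

Turán's theorem: ex(n, K_{r+1}) is achieved by the complete r-partite Turán graph T(n, r) with parts as balanced as possible, and is at most (1 − 1/r) · n^2/2. For r = 8, n = 366: the density bound is (7/8) · 133956/2 = 234423/4 ≈ 58605.75. The integer-valued extremum is e(T(366, 8)) = 58605, which is strictly less than the density bound 234423/4 since 8 ∤ 366 (the parts of T(366, 8) cannot all be equal).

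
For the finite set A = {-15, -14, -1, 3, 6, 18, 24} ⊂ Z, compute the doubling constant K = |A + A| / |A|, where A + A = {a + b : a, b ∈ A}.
K = |A + A| / |A| = 27/7

Enumerate A + A = {a + b : a, b ∈ A}. With |A| = 7, there are |A|^2 = 49 ordered sum pairs; collecting distinct values, A + A = {-30, -29, -28, -16, -15, -12, -11, -9, -8, -2, 2, 3, 4, 5, 6, 9, 10, 12, 17, 21, 23, 24, 27, 30, 36, 42, 48}, so |A + A| = 27. Thus K = 27/7. For comparison, the minimum possible |A + A| over all 7-element sets is 2·7 − 1 = 13 (so min K = 13/7), attained only by arithmetic progressions.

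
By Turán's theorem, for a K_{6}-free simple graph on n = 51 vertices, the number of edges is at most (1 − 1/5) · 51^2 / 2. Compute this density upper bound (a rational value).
Turán density bound = (4/5) · 51^2/2 = 5202/5 ≈ 1040.4

Turán's theorem: ex(n, K_{r+1}) is achieved by the complete r-partite Turán graph T(n, r) with parts as balanced as possible, and is at most (1 − 1/r) · n^2/2. For r = 5, n = 51: the density bound is (4/5) · 2601/2 = 5202/5 ≈ 1040.4. The integer-valued extremum is e(T(51, 5)) = 1040, which is strictly less than the density bound 5202/5 since 5 ∤ 51 (the parts of T(51, 5) cannot all be equal).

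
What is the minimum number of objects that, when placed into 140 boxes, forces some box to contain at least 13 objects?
n = (13 − 1)·140 + 1 = 1681

By the generalised pigeonhole principle, to guarantee some box contains ≥ r objects we need more than (r − 1) · k objects total. Threshold: n = (r − 1) · k + 1. With r = 13 and k = 140: n = 12 · 140 + 1 = 1680 + 1 = 1681. For n = 1680 = 12 · 140, we can put exactly 12 objects in every box, avoiding 13 in any single one — so 1681 is tight.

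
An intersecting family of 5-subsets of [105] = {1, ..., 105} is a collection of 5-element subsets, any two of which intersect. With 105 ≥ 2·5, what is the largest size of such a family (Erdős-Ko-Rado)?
max |F| = C(104, 4) = 4598126

Erdős-Ko-Rado (1961): when n ≥ 2k, max |F| = C(n−1, k−1). The bound is attained by the star {A : i ∈ A} for any fixed i ∈ [n]. Here C(105−1, 5−1) = C(104, 4) = 4598126.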